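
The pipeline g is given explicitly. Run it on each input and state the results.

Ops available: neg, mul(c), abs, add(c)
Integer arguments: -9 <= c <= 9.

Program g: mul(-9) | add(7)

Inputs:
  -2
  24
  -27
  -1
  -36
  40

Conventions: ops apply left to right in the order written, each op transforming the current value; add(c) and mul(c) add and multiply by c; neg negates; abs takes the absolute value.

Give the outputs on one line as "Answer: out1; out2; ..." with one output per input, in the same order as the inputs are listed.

25; -209; 250; 16; 331; -353

Execution, op by op:
  -2 -> 18 -> 25
  24 -> -216 -> -209
  -27 -> 243 -> 250
  -1 -> 9 -> 16
  -36 -> 324 -> 331
  40 -> -360 -> -353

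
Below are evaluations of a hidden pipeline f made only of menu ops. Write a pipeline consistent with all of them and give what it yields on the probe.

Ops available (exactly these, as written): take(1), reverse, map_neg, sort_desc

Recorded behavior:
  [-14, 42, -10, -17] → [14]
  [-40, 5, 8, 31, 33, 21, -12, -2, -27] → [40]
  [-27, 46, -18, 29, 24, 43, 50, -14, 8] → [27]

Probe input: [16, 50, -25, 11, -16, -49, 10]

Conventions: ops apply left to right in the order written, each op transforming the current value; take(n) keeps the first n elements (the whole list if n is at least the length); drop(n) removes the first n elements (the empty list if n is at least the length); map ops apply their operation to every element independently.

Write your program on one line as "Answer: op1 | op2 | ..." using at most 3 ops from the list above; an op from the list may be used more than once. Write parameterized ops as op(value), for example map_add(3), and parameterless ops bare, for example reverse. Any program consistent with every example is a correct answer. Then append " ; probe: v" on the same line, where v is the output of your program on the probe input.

take(1) | map_neg ; probe: [-16]

Check, running the answer program on each example:
  [-14, 42, -10, -17] -> [-14] -> [14]
  [-40, 5, 8, 31, 33, 21, -12, -2, -27] -> [-40] -> [40]
  [-27, 46, -18, 29, 24, 43, 50, -14, 8] -> [-27] -> [27]
  probe: [16, 50, -25, 11, -16, -49, 10] -> [16] -> [-16]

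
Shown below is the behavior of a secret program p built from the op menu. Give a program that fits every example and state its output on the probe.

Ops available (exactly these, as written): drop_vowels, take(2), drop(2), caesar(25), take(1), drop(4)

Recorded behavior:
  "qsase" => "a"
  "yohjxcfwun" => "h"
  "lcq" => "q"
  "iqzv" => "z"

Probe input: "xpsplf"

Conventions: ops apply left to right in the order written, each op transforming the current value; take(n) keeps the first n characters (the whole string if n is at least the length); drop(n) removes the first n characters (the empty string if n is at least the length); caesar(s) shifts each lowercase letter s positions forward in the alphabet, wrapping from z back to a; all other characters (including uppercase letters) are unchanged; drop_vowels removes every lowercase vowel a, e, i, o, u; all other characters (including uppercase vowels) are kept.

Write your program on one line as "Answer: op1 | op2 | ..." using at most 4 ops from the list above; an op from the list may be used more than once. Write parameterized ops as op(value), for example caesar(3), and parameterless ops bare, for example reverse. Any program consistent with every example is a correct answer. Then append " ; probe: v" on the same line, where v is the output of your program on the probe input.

drop(2) | take(2) | take(1) ; probe: "s"

Check, running the answer program on each example:
  "qsase" -> "ase" -> "as" -> "a"
  "yohjxcfwun" -> "hjxcfwun" -> "hj" -> "h"
  "lcq" -> "q" -> "q" -> "q"
  "iqzv" -> "zv" -> "zv" -> "z"
  probe: "xpsplf" -> "splf" -> "sp" -> "s"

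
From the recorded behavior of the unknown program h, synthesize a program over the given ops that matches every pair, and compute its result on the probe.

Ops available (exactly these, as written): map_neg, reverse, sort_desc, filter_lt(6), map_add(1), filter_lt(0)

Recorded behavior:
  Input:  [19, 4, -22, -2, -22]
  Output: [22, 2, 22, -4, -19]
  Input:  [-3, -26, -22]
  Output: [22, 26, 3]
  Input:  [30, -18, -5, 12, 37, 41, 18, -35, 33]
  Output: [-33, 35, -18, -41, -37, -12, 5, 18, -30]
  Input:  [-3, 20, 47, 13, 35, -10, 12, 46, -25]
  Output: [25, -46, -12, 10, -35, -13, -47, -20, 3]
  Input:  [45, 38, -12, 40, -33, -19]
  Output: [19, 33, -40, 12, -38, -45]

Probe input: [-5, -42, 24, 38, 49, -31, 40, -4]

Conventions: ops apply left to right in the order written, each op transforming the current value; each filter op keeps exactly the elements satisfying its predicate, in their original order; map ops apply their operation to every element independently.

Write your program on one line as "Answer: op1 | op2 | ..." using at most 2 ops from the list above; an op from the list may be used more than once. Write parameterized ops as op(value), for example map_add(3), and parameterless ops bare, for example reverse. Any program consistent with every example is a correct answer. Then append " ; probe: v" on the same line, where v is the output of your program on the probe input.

map_neg | reverse ; probe: [4, -40, 31, -49, -38, -24, 42, 5]

Check, running the answer program on each example:
  [19, 4, -22, -2, -22] -> [-19, -4, 22, 2, 22] -> [22, 2, 22, -4, -19]
  [-3, -26, -22] -> [3, 26, 22] -> [22, 26, 3]
  [30, -18, -5, 12, 37, 41, 18, -35, 33] -> [-30, 18, 5, -12, -37, -41, -18, 35, -33] -> [-33, 35, -18, -41, -37, -12, 5, 18, -30]
  [-3, 20, 47, 13, 35, -10, 12, 46, -25] -> [3, -20, -47, -13, -35, 10, -12, -46, 25] -> [25, -46, -12, 10, -35, -13, -47, -20, 3]
  [45, 38, -12, 40, -33, -19] -> [-45, -38, 12, -40, 33, 19] -> [19, 33, -40, 12, -38, -45]
  probe: [-5, -42, 24, 38, 49, -31, 40, -4] -> [5, 42, -24, -38, -49, 31, -40, 4] -> [4, -40, 31, -49, -38, -24, 42, 5]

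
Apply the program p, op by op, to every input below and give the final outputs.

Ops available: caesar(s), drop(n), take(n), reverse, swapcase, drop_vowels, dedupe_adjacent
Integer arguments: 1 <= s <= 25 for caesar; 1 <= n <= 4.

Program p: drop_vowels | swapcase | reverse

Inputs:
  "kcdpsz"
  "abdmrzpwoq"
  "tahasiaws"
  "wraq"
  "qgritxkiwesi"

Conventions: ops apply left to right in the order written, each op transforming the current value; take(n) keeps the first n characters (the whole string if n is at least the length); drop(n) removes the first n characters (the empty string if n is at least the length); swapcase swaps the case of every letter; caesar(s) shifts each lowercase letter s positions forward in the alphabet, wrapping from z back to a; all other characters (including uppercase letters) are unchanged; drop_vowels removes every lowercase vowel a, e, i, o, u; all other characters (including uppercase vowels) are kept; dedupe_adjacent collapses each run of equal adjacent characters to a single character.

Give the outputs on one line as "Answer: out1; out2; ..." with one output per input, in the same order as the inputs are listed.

"ZSPDCK"; "QWPZRMDB"; "SWSHT"; "QRW"; "SWKXTRGQ"

Execution, op by op:
  "kcdpsz" -> "kcdpsz" -> "KCDPSZ" -> "ZSPDCK"
  "abdmrzpwoq" -> "bdmrzpwq" -> "BDMRZPWQ" -> "QWPZRMDB"
  "tahasiaws" -> "thsws" -> "THSWS" -> "SWSHT"
  "wraq" -> "wrq" -> "WRQ" -> "QRW"
  "qgritxkiwesi" -> "qgrtxkws" -> "QGRTXKWS" -> "SWKXTRGQ"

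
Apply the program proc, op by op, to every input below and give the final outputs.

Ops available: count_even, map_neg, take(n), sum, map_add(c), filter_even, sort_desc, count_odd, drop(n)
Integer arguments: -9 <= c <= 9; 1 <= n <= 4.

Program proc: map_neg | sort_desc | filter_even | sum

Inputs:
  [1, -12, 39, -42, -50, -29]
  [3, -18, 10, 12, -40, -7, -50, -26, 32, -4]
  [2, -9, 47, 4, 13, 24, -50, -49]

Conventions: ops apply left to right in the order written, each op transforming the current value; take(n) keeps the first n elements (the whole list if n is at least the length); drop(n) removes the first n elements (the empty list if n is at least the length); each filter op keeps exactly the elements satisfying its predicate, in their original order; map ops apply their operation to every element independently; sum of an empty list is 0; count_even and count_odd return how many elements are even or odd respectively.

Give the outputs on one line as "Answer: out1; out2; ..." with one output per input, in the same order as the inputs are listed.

Execution, op by op:
  [1, -12, 39, -42, -50, -29] -> [-1, 12, -39, 42, 50, 29] -> [50, 42, 29, 12, -1, -39] -> [50, 42, 12] -> 104
  [3, -18, 10, 12, -40, -7, -50, -26, 32, -4] -> [-3, 18, -10, -12, 40, 7, 50, 26, -32, 4] -> [50, 40, 26, 18, 7, 4, -3, -10, -12, -32] -> [50, 40, 26, 18, 4, -10, -12, -32] -> 84
  [2, -9, 47, 4, 13, 24, -50, -49] -> [-2, 9, -47, -4, -13, -24, 50, 49] -> [50, 49, 9, -2, -4, -13, -24, -47] -> [50, -2, -4, -24] -> 20

104; 84; 20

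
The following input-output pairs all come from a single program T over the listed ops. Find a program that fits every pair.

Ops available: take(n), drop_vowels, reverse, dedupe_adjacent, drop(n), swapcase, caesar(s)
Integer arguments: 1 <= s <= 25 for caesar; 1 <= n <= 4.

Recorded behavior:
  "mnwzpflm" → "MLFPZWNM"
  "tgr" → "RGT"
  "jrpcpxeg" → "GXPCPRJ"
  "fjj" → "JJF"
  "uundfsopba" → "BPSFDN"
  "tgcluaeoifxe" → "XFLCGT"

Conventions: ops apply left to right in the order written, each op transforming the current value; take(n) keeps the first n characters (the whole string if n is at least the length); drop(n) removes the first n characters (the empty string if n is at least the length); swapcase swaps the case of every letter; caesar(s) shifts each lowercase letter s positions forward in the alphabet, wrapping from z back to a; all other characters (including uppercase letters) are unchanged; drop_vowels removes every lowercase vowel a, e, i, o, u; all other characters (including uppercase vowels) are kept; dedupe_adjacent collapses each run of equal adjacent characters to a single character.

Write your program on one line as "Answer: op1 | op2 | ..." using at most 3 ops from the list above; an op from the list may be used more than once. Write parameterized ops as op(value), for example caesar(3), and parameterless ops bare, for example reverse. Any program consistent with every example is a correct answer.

reverse | drop_vowels | swapcase

Check, running the answer program on each example:
  "mnwzpflm" -> "mlfpzwnm" -> "mlfpzwnm" -> "MLFPZWNM"
  "tgr" -> "rgt" -> "rgt" -> "RGT"
  "jrpcpxeg" -> "gexpcprj" -> "gxpcprj" -> "GXPCPRJ"
  "fjj" -> "jjf" -> "jjf" -> "JJF"
  "uundfsopba" -> "abposfdnuu" -> "bpsfdn" -> "BPSFDN"
  "tgcluaeoifxe" -> "exfioeaulcgt" -> "xflcgt" -> "XFLCGT"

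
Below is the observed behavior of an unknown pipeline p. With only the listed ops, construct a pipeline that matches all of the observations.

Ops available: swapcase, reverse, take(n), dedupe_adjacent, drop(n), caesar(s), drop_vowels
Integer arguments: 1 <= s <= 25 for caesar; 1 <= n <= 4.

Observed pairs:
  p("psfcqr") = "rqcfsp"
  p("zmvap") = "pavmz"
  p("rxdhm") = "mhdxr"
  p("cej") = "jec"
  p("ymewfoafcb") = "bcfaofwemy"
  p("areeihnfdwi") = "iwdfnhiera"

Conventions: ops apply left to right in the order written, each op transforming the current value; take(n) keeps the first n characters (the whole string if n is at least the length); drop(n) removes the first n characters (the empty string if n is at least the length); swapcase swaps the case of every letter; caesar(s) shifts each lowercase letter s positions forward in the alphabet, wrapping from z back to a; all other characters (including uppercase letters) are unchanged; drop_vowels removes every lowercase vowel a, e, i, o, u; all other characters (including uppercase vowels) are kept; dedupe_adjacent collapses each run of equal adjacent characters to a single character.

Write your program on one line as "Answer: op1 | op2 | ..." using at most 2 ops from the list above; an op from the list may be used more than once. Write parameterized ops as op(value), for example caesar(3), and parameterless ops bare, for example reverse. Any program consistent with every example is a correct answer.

reverse | dedupe_adjacent

Check, running the answer program on each example:
  "psfcqr" -> "rqcfsp" -> "rqcfsp"
  "zmvap" -> "pavmz" -> "pavmz"
  "rxdhm" -> "mhdxr" -> "mhdxr"
  "cej" -> "jec" -> "jec"
  "ymewfoafcb" -> "bcfaofwemy" -> "bcfaofwemy"
  "areeihnfdwi" -> "iwdfnhieera" -> "iwdfnhiera"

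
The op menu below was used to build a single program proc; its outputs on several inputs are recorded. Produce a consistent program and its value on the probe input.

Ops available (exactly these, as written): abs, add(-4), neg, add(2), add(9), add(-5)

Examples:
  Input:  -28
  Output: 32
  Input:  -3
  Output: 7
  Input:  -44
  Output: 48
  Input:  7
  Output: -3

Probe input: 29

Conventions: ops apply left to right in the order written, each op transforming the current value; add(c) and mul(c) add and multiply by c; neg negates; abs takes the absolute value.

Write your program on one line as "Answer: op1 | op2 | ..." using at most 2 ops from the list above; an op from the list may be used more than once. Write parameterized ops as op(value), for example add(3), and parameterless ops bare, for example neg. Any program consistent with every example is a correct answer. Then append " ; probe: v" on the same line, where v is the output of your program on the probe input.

add(-4) | neg ; probe: -25

Check, running the answer program on each example:
  -28 -> -32 -> 32
  -3 -> -7 -> 7
  -44 -> -48 -> 48
  7 -> 3 -> -3
  probe: 29 -> 25 -> -25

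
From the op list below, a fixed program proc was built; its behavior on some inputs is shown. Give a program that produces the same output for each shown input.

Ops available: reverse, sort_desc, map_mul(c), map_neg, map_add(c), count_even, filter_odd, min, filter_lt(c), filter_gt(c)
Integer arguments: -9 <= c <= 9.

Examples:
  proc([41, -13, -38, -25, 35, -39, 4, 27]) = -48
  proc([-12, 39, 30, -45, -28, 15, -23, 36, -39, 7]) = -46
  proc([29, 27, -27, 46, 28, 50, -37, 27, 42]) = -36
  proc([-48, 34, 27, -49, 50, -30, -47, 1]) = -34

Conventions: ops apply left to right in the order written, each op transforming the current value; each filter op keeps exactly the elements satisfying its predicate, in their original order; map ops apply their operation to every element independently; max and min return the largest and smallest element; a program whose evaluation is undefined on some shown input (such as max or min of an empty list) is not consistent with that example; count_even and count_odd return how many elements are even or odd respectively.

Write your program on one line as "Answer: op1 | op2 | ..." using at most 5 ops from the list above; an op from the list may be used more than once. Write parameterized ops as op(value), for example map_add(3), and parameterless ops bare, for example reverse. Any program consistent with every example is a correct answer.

reverse | filter_odd | map_add(7) | map_neg | min

Check, running the answer program on each example:
  [41, -13, -38, -25, 35, -39, 4, 27] -> [27, 4, -39, 35, -25, -38, -13, 41] -> [27, -39, 35, -25, -13, 41] -> [34, -32, 42, -18, -6, 48] -> [-34, 32, -42, 18, 6, -48] -> -48
  [-12, 39, 30, -45, -28, 15, -23, 36, -39, 7] -> [7, -39, 36, -23, 15, -28, -45, 30, 39, -12] -> [7, -39, -23, 15, -45, 39] -> [14, -32, -16, 22, -38, 46] -> [-14, 32, 16, -22, 38, -46] -> -46
  [29, 27, -27, 46, 28, 50, -37, 27, 42] -> [42, 27, -37, 50, 28, 46, -27, 27, 29] -> [27, -37, -27, 27, 29] -> [34, -30, -20, 34, 36] -> [-34, 30, 20, -34, -36] -> -36
  [-48, 34, 27, -49, 50, -30, -47, 1] -> [1, -47, -30, 50, -49, 27, 34, -48] -> [1, -47, -49, 27] -> [8, -40, -42, 34] -> [-8, 40, 42, -34] -> -34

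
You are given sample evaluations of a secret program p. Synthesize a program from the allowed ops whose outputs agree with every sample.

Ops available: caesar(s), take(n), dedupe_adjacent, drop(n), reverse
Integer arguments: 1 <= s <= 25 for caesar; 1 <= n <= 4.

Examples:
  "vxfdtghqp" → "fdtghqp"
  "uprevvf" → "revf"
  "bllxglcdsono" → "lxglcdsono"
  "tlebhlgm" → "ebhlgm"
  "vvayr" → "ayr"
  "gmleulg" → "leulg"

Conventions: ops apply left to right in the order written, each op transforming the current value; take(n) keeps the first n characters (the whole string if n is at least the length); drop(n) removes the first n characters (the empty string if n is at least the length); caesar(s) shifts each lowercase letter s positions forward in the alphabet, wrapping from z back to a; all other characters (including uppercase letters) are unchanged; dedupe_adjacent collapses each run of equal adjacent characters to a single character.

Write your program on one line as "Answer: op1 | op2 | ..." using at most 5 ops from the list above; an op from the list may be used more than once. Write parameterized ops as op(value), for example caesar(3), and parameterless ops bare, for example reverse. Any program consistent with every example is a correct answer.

drop(2) | reverse | dedupe_adjacent | reverse

Check, running the answer program on each example:
  "vxfdtghqp" -> "fdtghqp" -> "pqhgtdf" -> "pqhgtdf" -> "fdtghqp"
  "uprevvf" -> "revvf" -> "fvver" -> "fver" -> "revf"
  "bllxglcdsono" -> "lxglcdsono" -> "onosdclgxl" -> "onosdclgxl" -> "lxglcdsono"
  "tlebhlgm" -> "ebhlgm" -> "mglhbe" -> "mglhbe" -> "ebhlgm"
  "vvayr" -> "ayr" -> "rya" -> "rya" -> "ayr"
  "gmleulg" -> "leulg" -> "gluel" -> "gluel" -> "leulg"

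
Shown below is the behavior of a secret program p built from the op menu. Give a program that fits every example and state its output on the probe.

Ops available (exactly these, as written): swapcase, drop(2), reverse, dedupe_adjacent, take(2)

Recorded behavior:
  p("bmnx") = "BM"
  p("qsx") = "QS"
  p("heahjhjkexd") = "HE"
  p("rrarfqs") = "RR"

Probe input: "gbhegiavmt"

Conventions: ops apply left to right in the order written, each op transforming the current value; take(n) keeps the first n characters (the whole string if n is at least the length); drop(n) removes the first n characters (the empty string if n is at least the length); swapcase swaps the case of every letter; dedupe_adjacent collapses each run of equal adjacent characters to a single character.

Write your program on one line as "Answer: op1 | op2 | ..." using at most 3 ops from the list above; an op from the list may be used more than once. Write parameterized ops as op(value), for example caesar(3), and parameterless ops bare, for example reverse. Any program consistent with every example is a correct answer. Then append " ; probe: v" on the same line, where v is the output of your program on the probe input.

take(2) | swapcase ; probe: "GB"

Check, running the answer program on each example:
  "bmnx" -> "bm" -> "BM"
  "qsx" -> "qs" -> "QS"
  "heahjhjkexd" -> "he" -> "HE"
  "rrarfqs" -> "rr" -> "RR"
  probe: "gbhegiavmt" -> "gb" -> "GB"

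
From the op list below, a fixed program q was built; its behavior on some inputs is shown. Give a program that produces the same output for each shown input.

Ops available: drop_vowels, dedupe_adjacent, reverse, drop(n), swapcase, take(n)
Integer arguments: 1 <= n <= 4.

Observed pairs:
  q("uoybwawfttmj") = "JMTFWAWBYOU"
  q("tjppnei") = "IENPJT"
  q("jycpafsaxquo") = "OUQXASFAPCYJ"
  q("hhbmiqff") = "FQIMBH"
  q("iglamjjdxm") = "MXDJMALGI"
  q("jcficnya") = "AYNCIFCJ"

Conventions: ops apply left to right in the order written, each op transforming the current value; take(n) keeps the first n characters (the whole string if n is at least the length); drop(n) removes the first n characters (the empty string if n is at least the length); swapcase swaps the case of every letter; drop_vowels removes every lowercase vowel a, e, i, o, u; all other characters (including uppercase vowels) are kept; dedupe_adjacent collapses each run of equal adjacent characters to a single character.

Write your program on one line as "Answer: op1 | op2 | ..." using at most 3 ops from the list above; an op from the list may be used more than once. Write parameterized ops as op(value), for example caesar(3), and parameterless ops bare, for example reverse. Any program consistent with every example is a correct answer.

swapcase | reverse | dedupe_adjacent

Check, running the answer program on each example:
  "uoybwawfttmj" -> "UOYBWAWFTTMJ" -> "JMTTFWAWBYOU" -> "JMTFWAWBYOU"
  "tjppnei" -> "TJPPNEI" -> "IENPPJT" -> "IENPJT"
  "jycpafsaxquo" -> "JYCPAFSAXQUO" -> "OUQXASFAPCYJ" -> "OUQXASFAPCYJ"
  "hhbmiqff" -> "HHBMIQFF" -> "FFQIMBHH" -> "FQIMBH"
  "iglamjjdxm" -> "IGLAMJJDXM" -> "MXDJJMALGI" -> "MXDJMALGI"
  "jcficnya" -> "JCFICNYA" -> "AYNCIFCJ" -> "AYNCIFCJ"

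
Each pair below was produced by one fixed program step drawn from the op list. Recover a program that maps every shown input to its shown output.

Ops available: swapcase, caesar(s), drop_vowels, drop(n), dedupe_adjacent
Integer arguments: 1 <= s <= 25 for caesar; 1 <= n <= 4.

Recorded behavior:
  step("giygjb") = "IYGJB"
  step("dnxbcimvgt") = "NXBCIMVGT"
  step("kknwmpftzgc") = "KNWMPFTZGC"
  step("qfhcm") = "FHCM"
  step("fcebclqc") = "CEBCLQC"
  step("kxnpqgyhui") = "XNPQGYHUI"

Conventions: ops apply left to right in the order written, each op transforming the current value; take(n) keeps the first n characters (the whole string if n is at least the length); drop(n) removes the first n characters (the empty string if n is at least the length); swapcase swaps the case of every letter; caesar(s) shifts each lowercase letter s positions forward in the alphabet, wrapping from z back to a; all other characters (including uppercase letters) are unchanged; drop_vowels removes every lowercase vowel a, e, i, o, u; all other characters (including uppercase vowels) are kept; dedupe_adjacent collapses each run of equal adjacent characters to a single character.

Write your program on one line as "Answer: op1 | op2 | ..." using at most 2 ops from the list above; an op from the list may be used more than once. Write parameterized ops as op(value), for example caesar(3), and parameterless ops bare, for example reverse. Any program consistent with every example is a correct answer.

swapcase | drop(1)

Check, running the answer program on each example:
  "giygjb" -> "GIYGJB" -> "IYGJB"
  "dnxbcimvgt" -> "DNXBCIMVGT" -> "NXBCIMVGT"
  "kknwmpftzgc" -> "KKNWMPFTZGC" -> "KNWMPFTZGC"
  "qfhcm" -> "QFHCM" -> "FHCM"
  "fcebclqc" -> "FCEBCLQC" -> "CEBCLQC"
  "kxnpqgyhui" -> "KXNPQGYHUI" -> "XNPQGYHUI"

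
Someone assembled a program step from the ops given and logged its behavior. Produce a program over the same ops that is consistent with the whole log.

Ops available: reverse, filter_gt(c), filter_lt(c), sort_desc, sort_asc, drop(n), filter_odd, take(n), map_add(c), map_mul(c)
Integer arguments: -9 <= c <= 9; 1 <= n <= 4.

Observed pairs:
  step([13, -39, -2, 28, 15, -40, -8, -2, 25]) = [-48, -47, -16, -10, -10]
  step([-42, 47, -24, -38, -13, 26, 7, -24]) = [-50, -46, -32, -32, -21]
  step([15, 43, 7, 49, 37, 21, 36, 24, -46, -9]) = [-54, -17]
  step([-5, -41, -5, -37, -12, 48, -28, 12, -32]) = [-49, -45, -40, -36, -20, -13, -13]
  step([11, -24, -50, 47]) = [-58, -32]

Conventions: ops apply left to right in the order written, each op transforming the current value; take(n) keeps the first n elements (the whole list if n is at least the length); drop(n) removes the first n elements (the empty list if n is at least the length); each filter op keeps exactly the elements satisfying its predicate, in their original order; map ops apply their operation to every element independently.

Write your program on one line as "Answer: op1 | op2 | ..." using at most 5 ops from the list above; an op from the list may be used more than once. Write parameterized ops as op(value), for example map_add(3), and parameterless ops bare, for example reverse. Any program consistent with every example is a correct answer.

sort_asc | reverse | map_add(-8) | filter_lt(-7) | sort_asc

Check, running the answer program on each example:
  [13, -39, -2, 28, 15, -40, -8, -2, 25] -> [-40, -39, -8, -2, -2, 13, 15, 25, 28] -> [28, 25, 15, 13, -2, -2, -8, -39, -40] -> [20, 17, 7, 5, -10, -10, -16, -47, -48] -> [-10, -10, -16, -47, -48] -> [-48, -47, -16, -10, -10]
  [-42, 47, -24, -38, -13, 26, 7, -24] -> [-42, -38, -24, -24, -13, 7, 26, 47] -> [47, 26, 7, -13, -24, -24, -38, -42] -> [39, 18, -1, -21, -32, -32, -46, -50] -> [-21, -32, -32, -46, -50] -> [-50, -46, -32, -32, -21]
  [15, 43, 7, 49, 37, 21, 36, 24, -46, -9] -> [-46, -9, 7, 15, 21, 24, 36, 37, 43, 49] -> [49, 43, 37, 36, 24, 21, 15, 7, -9, -46] -> [41, 35, 29, 28, 16, 13, 7, -1, -17, -54] -> [-17, -54] -> [-54, -17]
  [-5, -41, -5, -37, -12, 48, -28, 12, -32] -> [-41, -37, -32, -28, -12, -5, -5, 12, 48] -> [48, 12, -5, -5, -12, -28, -32, -37, -41] -> [40, 4, -13, -13, -20, -36, -40, -45, -49] -> [-13, -13, -20, -36, -40, -45, -49] -> [-49, -45, -40, -36, -20, -13, -13]
  [11, -24, -50, 47] -> [-50, -24, 11, 47] -> [47, 11, -24, -50] -> [39, 3, -32, -58] -> [-32, -58] -> [-58, -32]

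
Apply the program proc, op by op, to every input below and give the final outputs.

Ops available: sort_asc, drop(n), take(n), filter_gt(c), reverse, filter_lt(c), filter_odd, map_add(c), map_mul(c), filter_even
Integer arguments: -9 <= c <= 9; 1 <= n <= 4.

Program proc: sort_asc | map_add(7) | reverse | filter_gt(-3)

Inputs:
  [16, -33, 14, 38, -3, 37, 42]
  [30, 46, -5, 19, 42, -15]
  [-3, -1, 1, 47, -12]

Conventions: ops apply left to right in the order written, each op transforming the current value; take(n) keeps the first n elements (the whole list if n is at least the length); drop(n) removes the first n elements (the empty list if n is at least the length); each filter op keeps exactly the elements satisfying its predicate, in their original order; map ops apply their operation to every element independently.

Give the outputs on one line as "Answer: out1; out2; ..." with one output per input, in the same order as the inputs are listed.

Execution, op by op:
  [16, -33, 14, 38, -3, 37, 42] -> [-33, -3, 14, 16, 37, 38, 42] -> [-26, 4, 21, 23, 44, 45, 49] -> [49, 45, 44, 23, 21, 4, -26] -> [49, 45, 44, 23, 21, 4]
  [30, 46, -5, 19, 42, -15] -> [-15, -5, 19, 30, 42, 46] -> [-8, 2, 26, 37, 49, 53] -> [53, 49, 37, 26, 2, -8] -> [53, 49, 37, 26, 2]
  [-3, -1, 1, 47, -12] -> [-12, -3, -1, 1, 47] -> [-5, 4, 6, 8, 54] -> [54, 8, 6, 4, -5] -> [54, 8, 6, 4]

[49, 45, 44, 23, 21, 4]; [53, 49, 37, 26, 2]; [54, 8, 6, 4]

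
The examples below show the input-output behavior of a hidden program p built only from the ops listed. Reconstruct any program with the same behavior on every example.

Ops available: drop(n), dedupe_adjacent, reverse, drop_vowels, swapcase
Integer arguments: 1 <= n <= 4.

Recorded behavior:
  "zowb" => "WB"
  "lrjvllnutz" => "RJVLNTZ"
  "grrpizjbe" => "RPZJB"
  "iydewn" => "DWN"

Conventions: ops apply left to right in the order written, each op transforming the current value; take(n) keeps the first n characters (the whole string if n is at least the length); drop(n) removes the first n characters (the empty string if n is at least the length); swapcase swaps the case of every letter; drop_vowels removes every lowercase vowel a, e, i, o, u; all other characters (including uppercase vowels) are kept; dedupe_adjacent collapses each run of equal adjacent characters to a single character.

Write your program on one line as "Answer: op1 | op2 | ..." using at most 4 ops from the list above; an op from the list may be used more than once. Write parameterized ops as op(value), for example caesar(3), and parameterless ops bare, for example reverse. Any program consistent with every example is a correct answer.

dedupe_adjacent | drop_vowels | drop(1) | swapcase

Check, running the answer program on each example:
  "zowb" -> "zowb" -> "zwb" -> "wb" -> "WB"
  "lrjvllnutz" -> "lrjvlnutz" -> "lrjvlntz" -> "rjvlntz" -> "RJVLNTZ"
  "grrpizjbe" -> "grpizjbe" -> "grpzjb" -> "rpzjb" -> "RPZJB"
  "iydewn" -> "iydewn" -> "ydwn" -> "dwn" -> "DWN"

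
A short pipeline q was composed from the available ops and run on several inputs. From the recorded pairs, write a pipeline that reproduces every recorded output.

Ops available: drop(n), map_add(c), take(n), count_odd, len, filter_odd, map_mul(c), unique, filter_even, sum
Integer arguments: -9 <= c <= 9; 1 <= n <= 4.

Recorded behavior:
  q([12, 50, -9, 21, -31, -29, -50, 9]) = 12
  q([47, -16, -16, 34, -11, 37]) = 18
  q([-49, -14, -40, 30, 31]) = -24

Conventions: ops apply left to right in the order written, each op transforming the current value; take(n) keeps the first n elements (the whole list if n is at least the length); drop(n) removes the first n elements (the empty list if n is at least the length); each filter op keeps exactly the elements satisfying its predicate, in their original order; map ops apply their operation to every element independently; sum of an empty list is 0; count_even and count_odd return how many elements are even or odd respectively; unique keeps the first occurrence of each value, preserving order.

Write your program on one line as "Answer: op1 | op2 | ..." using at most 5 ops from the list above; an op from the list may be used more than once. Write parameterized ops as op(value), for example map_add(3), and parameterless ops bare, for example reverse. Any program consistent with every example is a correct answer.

map_add(4) | unique | filter_even | map_add(-4) | sum

Check, running the answer program on each example:
  [12, 50, -9, 21, -31, -29, -50, 9] -> [16, 54, -5, 25, -27, -25, -46, 13] -> [16, 54, -5, 25, -27, -25, -46, 13] -> [16, 54, -46] -> [12, 50, -50] -> 12
  [47, -16, -16, 34, -11, 37] -> [51, -12, -12, 38, -7, 41] -> [51, -12, 38, -7, 41] -> [-12, 38] -> [-16, 34] -> 18
  [-49, -14, -40, 30, 31] -> [-45, -10, -36, 34, 35] -> [-45, -10, -36, 34, 35] -> [-10, -36, 34] -> [-14, -40, 30] -> -24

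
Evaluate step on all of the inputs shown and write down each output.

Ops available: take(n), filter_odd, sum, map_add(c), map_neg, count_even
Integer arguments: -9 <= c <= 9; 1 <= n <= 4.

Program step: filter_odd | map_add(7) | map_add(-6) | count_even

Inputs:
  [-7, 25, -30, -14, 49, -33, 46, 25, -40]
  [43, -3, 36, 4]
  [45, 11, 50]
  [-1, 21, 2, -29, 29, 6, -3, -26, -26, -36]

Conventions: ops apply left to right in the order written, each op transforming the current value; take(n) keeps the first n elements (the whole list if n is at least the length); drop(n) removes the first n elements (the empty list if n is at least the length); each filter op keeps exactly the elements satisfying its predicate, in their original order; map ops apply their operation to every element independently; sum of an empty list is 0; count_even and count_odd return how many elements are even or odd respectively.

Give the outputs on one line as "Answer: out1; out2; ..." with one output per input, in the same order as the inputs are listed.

Execution, op by op:
  [-7, 25, -30, -14, 49, -33, 46, 25, -40] -> [-7, 25, 49, -33, 25] -> [0, 32, 56, -26, 32] -> [-6, 26, 50, -32, 26] -> 5
  [43, -3, 36, 4] -> [43, -3] -> [50, 4] -> [44, -2] -> 2
  [45, 11, 50] -> [45, 11] -> [52, 18] -> [46, 12] -> 2
  [-1, 21, 2, -29, 29, 6, -3, -26, -26, -36] -> [-1, 21, -29, 29, -3] -> [6, 28, -22, 36, 4] -> [0, 22, -28, 30, -2] -> 5

5; 2; 2; 5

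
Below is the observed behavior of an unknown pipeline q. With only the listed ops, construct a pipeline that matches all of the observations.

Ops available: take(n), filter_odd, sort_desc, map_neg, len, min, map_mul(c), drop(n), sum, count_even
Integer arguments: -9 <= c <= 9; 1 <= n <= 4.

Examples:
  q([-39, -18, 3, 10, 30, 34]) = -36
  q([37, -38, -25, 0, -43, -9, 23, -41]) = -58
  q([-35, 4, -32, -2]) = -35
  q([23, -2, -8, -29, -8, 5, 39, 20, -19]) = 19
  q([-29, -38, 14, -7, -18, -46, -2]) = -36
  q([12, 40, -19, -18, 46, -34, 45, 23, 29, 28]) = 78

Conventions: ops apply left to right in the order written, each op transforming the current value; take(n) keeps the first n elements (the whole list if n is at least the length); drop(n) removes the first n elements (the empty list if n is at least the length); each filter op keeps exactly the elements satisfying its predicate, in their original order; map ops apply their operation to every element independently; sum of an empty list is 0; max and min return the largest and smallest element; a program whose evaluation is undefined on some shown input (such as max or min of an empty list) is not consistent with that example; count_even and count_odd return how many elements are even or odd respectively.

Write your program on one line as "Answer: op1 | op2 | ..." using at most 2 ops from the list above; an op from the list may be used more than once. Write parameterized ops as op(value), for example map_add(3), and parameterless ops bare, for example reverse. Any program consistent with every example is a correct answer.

filter_odd | sum

Check, running the answer program on each example:
  [-39, -18, 3, 10, 30, 34] -> [-39, 3] -> -36
  [37, -38, -25, 0, -43, -9, 23, -41] -> [37, -25, -43, -9, 23, -41] -> -58
  [-35, 4, -32, -2] -> [-35] -> -35
  [23, -2, -8, -29, -8, 5, 39, 20, -19] -> [23, -29, 5, 39, -19] -> 19
  [-29, -38, 14, -7, -18, -46, -2] -> [-29, -7] -> -36
  [12, 40, -19, -18, 46, -34, 45, 23, 29, 28] -> [-19, 45, 23, 29] -> 78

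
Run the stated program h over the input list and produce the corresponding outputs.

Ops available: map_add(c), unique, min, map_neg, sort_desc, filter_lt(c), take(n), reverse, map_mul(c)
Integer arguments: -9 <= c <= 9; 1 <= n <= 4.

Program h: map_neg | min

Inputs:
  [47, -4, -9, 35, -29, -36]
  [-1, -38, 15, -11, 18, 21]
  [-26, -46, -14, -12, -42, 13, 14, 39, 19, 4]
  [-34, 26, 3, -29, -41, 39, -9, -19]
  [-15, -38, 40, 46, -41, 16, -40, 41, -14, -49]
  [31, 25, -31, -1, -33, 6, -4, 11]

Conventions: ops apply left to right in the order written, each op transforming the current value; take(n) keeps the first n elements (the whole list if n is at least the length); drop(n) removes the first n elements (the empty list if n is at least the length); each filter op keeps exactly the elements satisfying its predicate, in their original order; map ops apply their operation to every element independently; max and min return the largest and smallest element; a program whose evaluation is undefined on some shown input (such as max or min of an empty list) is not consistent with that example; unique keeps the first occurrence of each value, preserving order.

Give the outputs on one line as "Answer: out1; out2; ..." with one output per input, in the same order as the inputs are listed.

-47; -21; -39; -39; -46; -31

Execution, op by op:
  [47, -4, -9, 35, -29, -36] -> [-47, 4, 9, -35, 29, 36] -> -47
  [-1, -38, 15, -11, 18, 21] -> [1, 38, -15, 11, -18, -21] -> -21
  [-26, -46, -14, -12, -42, 13, 14, 39, 19, 4] -> [26, 46, 14, 12, 42, -13, -14, -39, -19, -4] -> -39
  [-34, 26, 3, -29, -41, 39, -9, -19] -> [34, -26, -3, 29, 41, -39, 9, 19] -> -39
  [-15, -38, 40, 46, -41, 16, -40, 41, -14, -49] -> [15, 38, -40, -46, 41, -16, 40, -41, 14, 49] -> -46
  [31, 25, -31, -1, -33, 6, -4, 11] -> [-31, -25, 31, 1, 33, -6, 4, -11] -> -31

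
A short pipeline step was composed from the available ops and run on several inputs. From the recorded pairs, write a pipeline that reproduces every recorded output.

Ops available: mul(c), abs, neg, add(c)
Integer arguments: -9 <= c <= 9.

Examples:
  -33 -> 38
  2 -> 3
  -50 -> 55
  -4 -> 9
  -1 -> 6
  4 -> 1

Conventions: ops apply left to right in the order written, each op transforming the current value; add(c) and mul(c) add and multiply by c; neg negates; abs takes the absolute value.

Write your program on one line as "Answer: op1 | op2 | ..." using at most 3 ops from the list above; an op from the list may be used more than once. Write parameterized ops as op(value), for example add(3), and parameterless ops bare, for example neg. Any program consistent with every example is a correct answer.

add(-5) | abs

Check, running the answer program on each example:
  -33 -> -38 -> 38
  2 -> -3 -> 3
  -50 -> -55 -> 55
  -4 -> -9 -> 9
  -1 -> -6 -> 6
  4 -> -1 -> 1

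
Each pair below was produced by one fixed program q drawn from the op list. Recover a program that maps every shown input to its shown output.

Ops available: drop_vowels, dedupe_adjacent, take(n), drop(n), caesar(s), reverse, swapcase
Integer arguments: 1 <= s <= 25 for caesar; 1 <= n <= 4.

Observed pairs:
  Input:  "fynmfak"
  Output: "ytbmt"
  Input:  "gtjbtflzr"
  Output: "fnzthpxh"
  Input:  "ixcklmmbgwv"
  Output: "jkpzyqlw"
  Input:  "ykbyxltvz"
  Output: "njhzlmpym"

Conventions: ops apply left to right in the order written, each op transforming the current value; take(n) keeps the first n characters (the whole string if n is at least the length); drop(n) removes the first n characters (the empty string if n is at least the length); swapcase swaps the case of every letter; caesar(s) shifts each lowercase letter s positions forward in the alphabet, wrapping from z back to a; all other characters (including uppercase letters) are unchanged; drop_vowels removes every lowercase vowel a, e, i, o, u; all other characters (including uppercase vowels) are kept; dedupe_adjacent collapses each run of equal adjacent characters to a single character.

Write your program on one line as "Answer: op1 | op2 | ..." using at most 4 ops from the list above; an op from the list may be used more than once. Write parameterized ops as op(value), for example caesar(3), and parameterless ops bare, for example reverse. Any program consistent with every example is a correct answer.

caesar(14) | reverse | drop_vowels

Check, running the answer program on each example:
  "fynmfak" -> "tmbatoy" -> "yotabmt" -> "ytbmt"
  "gtjbtflzr" -> "uhxphtznf" -> "fnzthpxhu" -> "fnzthpxh"
  "ixcklmmbgwv" -> "wlqyzaapukj" -> "jkupaazyqlw" -> "jkpzyqlw"
  "ykbyxltvz" -> "mypmlzhjn" -> "njhzlmpym" -> "njhzlmpym"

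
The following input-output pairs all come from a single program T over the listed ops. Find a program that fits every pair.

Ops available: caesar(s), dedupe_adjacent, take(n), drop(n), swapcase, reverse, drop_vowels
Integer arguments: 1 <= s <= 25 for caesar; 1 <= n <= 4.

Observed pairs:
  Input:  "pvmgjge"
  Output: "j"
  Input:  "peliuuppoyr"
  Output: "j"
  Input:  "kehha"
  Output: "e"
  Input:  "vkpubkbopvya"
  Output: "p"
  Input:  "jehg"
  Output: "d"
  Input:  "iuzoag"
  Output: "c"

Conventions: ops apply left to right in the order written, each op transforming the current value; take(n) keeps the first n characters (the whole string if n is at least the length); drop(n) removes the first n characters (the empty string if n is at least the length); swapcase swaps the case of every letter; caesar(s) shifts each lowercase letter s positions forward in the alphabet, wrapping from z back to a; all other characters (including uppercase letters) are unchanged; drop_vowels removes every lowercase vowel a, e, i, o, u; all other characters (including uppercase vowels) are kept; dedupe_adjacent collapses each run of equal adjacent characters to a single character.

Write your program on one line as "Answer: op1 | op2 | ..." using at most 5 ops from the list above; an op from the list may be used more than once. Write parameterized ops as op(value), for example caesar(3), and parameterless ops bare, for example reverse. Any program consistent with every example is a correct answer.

dedupe_adjacent | caesar(12) | take(1) | caesar(8)

Check, running the answer program on each example:
  "pvmgjge" -> "pvmgjge" -> "bhysvsq" -> "b" -> "j"
  "peliuuppoyr" -> "peliupoyr" -> "bqxugbakd" -> "b" -> "j"
  "kehha" -> "keha" -> "wqtm" -> "w" -> "e"
  "vkpubkbopvya" -> "vkpubkbopvya" -> "hwbgnwnabhkm" -> "h" -> "p"
  "jehg" -> "jehg" -> "vqts" -> "v" -> "d"
  "iuzoag" -> "iuzoag" -> "uglams" -> "u" -> "c"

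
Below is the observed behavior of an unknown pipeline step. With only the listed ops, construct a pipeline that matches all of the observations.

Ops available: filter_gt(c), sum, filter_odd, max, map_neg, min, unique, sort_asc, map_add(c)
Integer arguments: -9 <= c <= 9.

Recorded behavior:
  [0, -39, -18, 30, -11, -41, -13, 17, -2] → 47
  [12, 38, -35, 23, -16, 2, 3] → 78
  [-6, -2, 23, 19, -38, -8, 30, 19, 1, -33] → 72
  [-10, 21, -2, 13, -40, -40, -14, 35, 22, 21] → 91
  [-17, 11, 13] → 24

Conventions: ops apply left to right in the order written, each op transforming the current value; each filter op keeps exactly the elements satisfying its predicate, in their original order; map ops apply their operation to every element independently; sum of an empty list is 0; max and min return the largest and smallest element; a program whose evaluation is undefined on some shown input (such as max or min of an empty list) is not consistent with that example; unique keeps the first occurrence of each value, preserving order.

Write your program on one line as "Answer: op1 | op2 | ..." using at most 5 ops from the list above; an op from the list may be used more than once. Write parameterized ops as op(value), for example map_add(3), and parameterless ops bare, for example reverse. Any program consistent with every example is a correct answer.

unique | filter_gt(-3) | filter_gt(1) | sum

Check, running the answer program on each example:
  [0, -39, -18, 30, -11, -41, -13, 17, -2] -> [0, -39, -18, 30, -11, -41, -13, 17, -2] -> [0, 30, 17, -2] -> [30, 17] -> 47
  [12, 38, -35, 23, -16, 2, 3] -> [12, 38, -35, 23, -16, 2, 3] -> [12, 38, 23, 2, 3] -> [12, 38, 23, 2, 3] -> 78
  [-6, -2, 23, 19, -38, -8, 30, 19, 1, -33] -> [-6, -2, 23, 19, -38, -8, 30, 1, -33] -> [-2, 23, 19, 30, 1] -> [23, 19, 30] -> 72
  [-10, 21, -2, 13, -40, -40, -14, 35, 22, 21] -> [-10, 21, -2, 13, -40, -14, 35, 22] -> [21, -2, 13, 35, 22] -> [21, 13, 35, 22] -> 91
  [-17, 11, 13] -> [-17, 11, 13] -> [11, 13] -> [11, 13] -> 24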